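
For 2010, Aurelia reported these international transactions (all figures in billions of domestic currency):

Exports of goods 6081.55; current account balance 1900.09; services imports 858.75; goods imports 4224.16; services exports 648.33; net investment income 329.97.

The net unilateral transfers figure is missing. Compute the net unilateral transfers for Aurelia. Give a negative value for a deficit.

Current account = goods balance + services balance + net primary income + net secondary income
Sum of the known components = 1976.94
Net unilateral transfers = CA - (known components) = 1900.09 - 1976.94 = -76.85

-76.85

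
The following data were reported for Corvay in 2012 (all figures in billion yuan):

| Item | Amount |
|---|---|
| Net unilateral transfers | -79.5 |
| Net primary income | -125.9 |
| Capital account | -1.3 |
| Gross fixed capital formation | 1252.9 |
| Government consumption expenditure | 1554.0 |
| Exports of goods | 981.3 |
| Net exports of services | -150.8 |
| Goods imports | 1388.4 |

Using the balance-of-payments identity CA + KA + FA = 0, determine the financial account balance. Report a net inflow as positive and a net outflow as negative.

Goods balance = 981.3 - 1388.4 = -407.1
Services balance = -150.8
Trade balance (goods + services) = -407.1 + (-150.8) = -557.9
Net primary income = -125.9
Net secondary income = -79.5
Current account = -557.9 + (-125.9) + (-79.5) = -763.3
Financial account = -(-763.3 + (-1.3)) = 764.6

764.6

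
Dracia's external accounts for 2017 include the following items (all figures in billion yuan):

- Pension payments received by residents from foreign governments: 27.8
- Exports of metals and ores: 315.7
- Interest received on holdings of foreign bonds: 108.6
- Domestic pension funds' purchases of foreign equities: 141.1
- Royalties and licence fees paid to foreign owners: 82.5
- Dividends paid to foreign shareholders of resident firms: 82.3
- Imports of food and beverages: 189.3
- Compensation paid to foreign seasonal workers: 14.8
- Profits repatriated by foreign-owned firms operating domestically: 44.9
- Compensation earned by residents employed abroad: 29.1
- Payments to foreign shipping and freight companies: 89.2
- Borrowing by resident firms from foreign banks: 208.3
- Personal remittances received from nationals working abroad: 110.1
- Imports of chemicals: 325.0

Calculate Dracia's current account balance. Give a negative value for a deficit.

Goods: 315.7 - 325.0 - 189.3 = -198.6
Services: -89.2 - 82.5 = -171.7
Primary income: 108.6 - 14.8 - 44.9 + 29.1 - 82.3 = -4.3
Secondary income: 110.1 + 27.8 = 137.9
Current account = (-198.6) + (-171.7) + (-4.3) + 137.9 = -236.7
(Excluded from the current account — financial account: domestic pension funds' purchases of foreign equities 141.1, borrowing by resident firms from foreign banks 208.3.)

-236.7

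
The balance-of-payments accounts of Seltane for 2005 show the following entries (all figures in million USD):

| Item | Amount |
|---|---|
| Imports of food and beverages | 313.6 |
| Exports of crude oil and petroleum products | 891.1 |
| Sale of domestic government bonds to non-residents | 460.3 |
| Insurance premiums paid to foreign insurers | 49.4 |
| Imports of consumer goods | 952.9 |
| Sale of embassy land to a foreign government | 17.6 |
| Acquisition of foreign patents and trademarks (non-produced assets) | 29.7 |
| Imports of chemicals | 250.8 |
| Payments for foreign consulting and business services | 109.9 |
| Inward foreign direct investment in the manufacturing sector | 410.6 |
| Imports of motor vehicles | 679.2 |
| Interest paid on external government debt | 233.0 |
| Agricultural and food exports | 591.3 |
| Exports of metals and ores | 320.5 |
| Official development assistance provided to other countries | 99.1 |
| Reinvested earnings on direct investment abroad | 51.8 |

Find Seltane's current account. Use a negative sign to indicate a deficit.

-833.2

Goods: 320.5 + 891.1 - 313.6 - 952.9 - 250.8 + 591.3 - 679.2 = -393.6
Services: -49.4 - 109.9 = -159.3
Primary income: -233.0 + 51.8 = -181.2
Secondary income: -99.1
Current account = (-393.6) + (-159.3) + (-181.2) + (-99.1) = -833.2
(Excluded from the current account — financial account: sale of domestic government bonds to non-residents 460.3, inward foreign direct investment in the manufacturing sector 410.6; capital account: sale of embassy land to a foreign government 17.6, acquisition of foreign patents and trademarks (non-produced assets) 29.7.)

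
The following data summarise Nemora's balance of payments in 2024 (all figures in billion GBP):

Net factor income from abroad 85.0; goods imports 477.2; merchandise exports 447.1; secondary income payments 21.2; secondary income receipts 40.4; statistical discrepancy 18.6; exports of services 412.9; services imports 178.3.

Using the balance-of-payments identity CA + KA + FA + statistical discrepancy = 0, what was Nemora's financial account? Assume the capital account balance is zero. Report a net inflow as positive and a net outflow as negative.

-327.3

Goods balance = 447.1 - 477.2 = -30.1
Services balance = 412.9 - 178.3 = 234.6
Trade balance (goods + services) = -30.1 + 234.6 = 204.5
Net primary income = 85.0
Net secondary income = 40.4 - 21.2 = 19.2
Current account = 204.5 + 85.0 + 19.2 = 308.7
Financial account = -(308.7 + 18.6) = -327.3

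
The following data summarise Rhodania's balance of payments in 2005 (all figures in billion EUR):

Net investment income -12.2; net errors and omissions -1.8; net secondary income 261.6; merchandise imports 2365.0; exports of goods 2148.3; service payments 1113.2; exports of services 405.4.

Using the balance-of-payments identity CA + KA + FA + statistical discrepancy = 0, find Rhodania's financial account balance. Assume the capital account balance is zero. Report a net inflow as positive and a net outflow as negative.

Goods balance = 2148.3 - 2365.0 = -216.7
Services balance = 405.4 - 1113.2 = -707.8
Trade balance (goods + services) = -216.7 + (-707.8) = -924.5
Net primary income = -12.2
Net secondary income = 261.6
Current account = -924.5 + (-12.2) + 261.6 = -675.1
Financial account = -(-675.1 + (-1.8)) = 676.9

676.9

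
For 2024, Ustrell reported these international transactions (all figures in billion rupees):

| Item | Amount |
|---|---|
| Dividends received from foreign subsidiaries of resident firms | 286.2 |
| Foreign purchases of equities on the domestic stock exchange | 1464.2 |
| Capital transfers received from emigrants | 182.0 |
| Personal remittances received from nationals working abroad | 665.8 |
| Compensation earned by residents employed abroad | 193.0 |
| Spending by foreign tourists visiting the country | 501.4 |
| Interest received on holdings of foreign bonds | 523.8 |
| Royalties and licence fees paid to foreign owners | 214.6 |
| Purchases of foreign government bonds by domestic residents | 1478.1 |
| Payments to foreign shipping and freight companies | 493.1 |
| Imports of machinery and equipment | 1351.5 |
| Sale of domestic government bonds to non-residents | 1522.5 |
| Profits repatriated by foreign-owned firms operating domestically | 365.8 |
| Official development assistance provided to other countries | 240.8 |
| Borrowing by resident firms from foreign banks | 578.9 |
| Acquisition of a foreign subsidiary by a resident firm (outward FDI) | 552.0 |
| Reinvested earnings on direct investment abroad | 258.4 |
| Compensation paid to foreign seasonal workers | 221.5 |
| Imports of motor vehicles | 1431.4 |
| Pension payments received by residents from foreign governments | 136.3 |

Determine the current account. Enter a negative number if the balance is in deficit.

-1753.8

Goods: -1351.5 - 1431.4 = -2782.9
Services: -214.6 + 501.4 - 493.1 = -206.3
Primary income: 286.2 - 365.8 - 221.5 + 523.8 + 193.0 + 258.4 = 674.1
Secondary income: 665.8 + 136.3 - 240.8 = 561.3
Current account = (-2782.9) + (-206.3) + 674.1 + 561.3 = -1753.8
(Excluded from the current account — financial account: foreign purchases of equities on the domestic stock exchange 1464.2, purchases of foreign government bonds by domestic residents 1478.1, sale of domestic government bonds to non-residents 1522.5, borrowing by resident firms from foreign banks 578.9, acquisition of a foreign subsidiary by a resident firm (outward FDI) 552.0; capital account: capital transfers received from emigrants 182.0.)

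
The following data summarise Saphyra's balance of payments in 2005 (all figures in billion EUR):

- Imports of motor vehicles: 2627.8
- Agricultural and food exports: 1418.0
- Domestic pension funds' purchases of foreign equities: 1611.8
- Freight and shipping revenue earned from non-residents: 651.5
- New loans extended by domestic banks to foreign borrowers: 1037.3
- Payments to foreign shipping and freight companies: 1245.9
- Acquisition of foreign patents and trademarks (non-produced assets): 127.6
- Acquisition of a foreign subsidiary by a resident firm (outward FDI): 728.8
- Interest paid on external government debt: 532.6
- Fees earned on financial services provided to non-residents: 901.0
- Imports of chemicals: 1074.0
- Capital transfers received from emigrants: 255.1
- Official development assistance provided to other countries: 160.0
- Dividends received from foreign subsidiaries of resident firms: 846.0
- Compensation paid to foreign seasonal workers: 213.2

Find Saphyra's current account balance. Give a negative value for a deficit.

-2037.0

Goods: -2627.8 - 1074.0 + 1418.0 = -2283.8
Services: 651.5 + 901.0 - 1245.9 = 306.6
Primary income: 846.0 - 213.2 - 532.6 = 100.2
Secondary income: -160.0
Current account = (-2283.8) + 306.6 + 100.2 + (-160.0) = -2037.0
(Excluded from the current account — financial account: domestic pension funds' purchases of foreign equities 1611.8, new loans extended by domestic banks to foreign borrowers 1037.3, acquisition of a foreign subsidiary by a resident firm (outward FDI) 728.8; capital account: acquisition of foreign patents and trademarks (non-produced assets) 127.6, capital transfers received from emigrants 255.1.)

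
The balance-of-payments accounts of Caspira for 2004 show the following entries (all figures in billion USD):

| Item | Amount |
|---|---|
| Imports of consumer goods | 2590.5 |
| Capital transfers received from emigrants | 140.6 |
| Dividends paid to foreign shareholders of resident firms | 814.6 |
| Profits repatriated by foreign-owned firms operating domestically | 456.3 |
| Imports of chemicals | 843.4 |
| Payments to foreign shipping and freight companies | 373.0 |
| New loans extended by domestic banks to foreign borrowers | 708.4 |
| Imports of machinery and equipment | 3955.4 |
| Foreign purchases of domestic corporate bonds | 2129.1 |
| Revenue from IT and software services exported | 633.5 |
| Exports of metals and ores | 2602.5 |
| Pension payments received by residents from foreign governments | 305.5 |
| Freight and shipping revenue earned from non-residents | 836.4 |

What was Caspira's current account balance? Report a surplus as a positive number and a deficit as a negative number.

-4655.3

Goods: -843.4 - 2590.5 + 2602.5 - 3955.4 = -4786.8
Services: 633.5 - 373.0 + 836.4 = 1096.9
Primary income: -456.3 - 814.6 = -1270.9
Secondary income: 305.5
Current account = (-4786.8) + 1096.9 + (-1270.9) + 305.5 = -4655.3
(Excluded from the current account — capital account: capital transfers received from emigrants 140.6; financial account: new loans extended by domestic banks to foreign borrowers 708.4, foreign purchases of domestic corporate bonds 2129.1.)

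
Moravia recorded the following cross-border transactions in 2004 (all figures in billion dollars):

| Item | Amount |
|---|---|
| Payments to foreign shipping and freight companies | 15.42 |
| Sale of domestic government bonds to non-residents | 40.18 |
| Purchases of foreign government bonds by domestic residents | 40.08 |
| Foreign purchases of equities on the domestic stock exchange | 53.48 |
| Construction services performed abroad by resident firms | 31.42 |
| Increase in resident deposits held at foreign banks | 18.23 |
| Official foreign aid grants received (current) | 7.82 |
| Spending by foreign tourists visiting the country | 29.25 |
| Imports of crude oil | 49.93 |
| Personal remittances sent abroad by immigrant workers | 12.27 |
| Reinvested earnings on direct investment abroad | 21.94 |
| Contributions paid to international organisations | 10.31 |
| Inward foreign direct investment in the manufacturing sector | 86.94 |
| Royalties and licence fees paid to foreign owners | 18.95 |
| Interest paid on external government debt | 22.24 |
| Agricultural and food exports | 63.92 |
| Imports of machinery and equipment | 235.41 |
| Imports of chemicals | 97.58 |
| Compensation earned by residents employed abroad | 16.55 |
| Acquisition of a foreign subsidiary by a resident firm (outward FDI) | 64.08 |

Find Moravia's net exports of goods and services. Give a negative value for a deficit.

-292.70

Goods: -97.58 - 49.93 - 235.41 + 63.92 = -319.00
Services: 29.25 + 31.42 - 15.42 - 18.95 = 26.30
Trade balance = -319.00 + 26.30 = -292.70
(Excluded from the trade balance — financial account: sale of domestic government bonds to non-residents 40.18, purchases of foreign government bonds by domestic residents 40.08, foreign purchases of equities on the domestic stock exchange 53.48, increase in resident deposits held at foreign banks 18.23, inward foreign direct investment in the manufacturing sector 86.94, acquisition of a foreign subsidiary by a resident firm (outward FDI) 64.08; secondary income: official foreign aid grants received (current) 7.82, personal remittances sent abroad by immigrant workers 12.27, contributions paid to international organisations 10.31; primary income: reinvested earnings on direct investment abroad 21.94, interest paid on external government debt 22.24, compensation earned by residents employed abroad 16.55.)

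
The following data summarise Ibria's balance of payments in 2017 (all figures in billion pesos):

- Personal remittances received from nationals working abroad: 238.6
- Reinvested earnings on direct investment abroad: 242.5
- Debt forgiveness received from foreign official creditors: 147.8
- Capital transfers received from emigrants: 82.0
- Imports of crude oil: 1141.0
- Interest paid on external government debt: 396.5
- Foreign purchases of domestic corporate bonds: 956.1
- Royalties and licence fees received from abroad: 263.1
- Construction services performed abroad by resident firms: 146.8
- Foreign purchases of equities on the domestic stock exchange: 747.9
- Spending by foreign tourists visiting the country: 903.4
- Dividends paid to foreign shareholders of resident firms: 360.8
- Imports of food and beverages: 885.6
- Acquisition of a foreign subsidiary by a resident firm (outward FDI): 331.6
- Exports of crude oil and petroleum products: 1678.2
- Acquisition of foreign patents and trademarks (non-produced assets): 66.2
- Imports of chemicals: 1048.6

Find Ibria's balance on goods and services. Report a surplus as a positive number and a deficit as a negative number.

-83.7

Goods: -1141.0 - 885.6 + 1678.2 - 1048.6 = -1397.0
Services: 263.1 + 146.8 + 903.4 = 1313.3
Trade balance = -1397.0 + 1313.3 = -83.7
(Excluded from the trade balance — secondary income: personal remittances received from nationals working abroad 238.6; primary income: reinvested earnings on direct investment abroad 242.5, interest paid on external government debt 396.5, dividends paid to foreign shareholders of resident firms 360.8; capital account: debt forgiveness received from foreign official creditors 147.8, capital transfers received from emigrants 82.0, acquisition of foreign patents and trademarks (non-produced assets) 66.2; financial account: foreign purchases of domestic corporate bonds 956.1, foreign purchases of equities on the domestic stock exchange 747.9, acquisition of a foreign subsidiary by a resident firm (outward FDI) 331.6.)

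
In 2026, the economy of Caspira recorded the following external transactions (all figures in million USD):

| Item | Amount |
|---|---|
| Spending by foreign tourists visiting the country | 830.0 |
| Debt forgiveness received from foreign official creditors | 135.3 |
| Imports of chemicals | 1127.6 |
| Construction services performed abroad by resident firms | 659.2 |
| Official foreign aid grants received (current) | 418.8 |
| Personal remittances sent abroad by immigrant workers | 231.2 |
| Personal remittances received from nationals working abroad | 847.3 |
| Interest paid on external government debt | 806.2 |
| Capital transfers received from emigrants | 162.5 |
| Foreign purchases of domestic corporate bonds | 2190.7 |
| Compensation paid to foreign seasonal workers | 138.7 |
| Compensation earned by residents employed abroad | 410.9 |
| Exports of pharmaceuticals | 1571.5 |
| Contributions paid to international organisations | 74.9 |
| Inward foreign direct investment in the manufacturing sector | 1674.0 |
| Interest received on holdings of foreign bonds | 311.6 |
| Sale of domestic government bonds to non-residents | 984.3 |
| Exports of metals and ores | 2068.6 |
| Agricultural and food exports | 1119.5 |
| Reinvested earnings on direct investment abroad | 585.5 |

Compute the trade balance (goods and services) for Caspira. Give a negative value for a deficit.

5121.2

Goods: 1119.5 - 1127.6 + 1571.5 + 2068.6 = 3632.0
Services: 830.0 + 659.2 = 1489.2
Trade balance = 3632.0 + 1489.2 = 5121.2
(Excluded from the trade balance — capital account: debt forgiveness received from foreign official creditors 135.3, capital transfers received from emigrants 162.5; secondary income: official foreign aid grants received (current) 418.8, personal remittances sent abroad by immigrant workers 231.2, personal remittances received from nationals working abroad 847.3, contributions paid to international organisations 74.9; primary income: interest paid on external government debt 806.2, compensation paid to foreign seasonal workers 138.7, compensation earned by residents employed abroad 410.9, interest received on holdings of foreign bonds 311.6, reinvested earnings on direct investment abroad 585.5; financial account: foreign purchases of domestic corporate bonds 2190.7, inward foreign direct investment in the manufacturing sector 1674.0, sale of domestic government bonds to non-residents 984.3.)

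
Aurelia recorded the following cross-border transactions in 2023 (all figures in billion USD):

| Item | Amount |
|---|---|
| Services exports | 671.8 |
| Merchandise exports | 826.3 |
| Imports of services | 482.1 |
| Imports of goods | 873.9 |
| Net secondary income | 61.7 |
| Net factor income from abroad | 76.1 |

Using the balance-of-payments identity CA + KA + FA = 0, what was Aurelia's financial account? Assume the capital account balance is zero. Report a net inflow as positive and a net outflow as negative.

-279.9

Goods balance = 826.3 - 873.9 = -47.6
Services balance = 671.8 - 482.1 = 189.7
Trade balance (goods + services) = -47.6 + 189.7 = 142.1
Net primary income = 76.1
Net secondary income = 61.7
Current account = 142.1 + 76.1 + 61.7 = 279.9
Financial account = -(279.9) = -279.9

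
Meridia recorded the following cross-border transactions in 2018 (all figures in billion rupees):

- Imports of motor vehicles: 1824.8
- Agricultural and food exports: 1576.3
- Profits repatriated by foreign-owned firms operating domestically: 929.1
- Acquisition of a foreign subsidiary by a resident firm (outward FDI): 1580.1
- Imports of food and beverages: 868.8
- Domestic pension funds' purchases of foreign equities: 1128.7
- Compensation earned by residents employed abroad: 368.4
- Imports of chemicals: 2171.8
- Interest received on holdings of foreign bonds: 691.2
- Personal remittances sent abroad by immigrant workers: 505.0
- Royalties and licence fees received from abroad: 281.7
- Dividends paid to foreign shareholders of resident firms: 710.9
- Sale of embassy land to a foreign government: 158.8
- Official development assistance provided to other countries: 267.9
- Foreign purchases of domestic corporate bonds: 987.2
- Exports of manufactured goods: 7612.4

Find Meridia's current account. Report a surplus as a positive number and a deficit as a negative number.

Goods: 7612.4 + 1576.3 - 868.8 - 2171.8 - 1824.8 = 4323.3
Services: 281.7
Primary income: 691.2 - 929.1 + 368.4 - 710.9 = -580.4
Secondary income: -505.0 - 267.9 = -772.9
Current account = 4323.3 + 281.7 + (-580.4) + (-772.9) = 3251.7
(Excluded from the current account — financial account: acquisition of a foreign subsidiary by a resident firm (outward FDI) 1580.1, domestic pension funds' purchases of foreign equities 1128.7, foreign purchases of domestic corporate bonds 987.2; capital account: sale of embassy land to a foreign government 158.8.)

3251.7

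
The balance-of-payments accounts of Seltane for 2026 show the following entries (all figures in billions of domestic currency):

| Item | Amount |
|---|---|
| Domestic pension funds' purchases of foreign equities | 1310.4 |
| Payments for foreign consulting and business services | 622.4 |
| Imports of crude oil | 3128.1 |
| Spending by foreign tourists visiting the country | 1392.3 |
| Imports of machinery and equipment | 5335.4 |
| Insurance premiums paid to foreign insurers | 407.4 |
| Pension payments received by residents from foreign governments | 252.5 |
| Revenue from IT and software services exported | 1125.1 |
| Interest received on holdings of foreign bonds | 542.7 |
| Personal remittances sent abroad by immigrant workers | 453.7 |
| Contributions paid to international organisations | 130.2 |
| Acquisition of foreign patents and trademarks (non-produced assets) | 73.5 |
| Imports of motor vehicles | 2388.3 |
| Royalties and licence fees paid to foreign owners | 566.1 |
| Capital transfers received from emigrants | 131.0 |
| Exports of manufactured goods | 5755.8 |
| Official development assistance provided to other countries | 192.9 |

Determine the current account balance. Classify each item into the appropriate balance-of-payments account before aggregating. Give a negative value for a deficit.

Goods: 5755.8 - 5335.4 - 3128.1 - 2388.3 = -5096.0
Services: -622.4 + 1125.1 - 407.4 + 1392.3 - 566.1 = 921.5
Primary income: 542.7
Secondary income: -192.9 - 130.2 + 252.5 - 453.7 = -524.3
Current account = (-5096.0) + 921.5 + 542.7 + (-524.3) = -4156.1
(Excluded from the current account — financial account: domestic pension funds' purchases of foreign equities 1310.4; capital account: acquisition of foreign patents and trademarks (non-produced assets) 73.5, capital transfers received from emigrants 131.0.)

-4156.1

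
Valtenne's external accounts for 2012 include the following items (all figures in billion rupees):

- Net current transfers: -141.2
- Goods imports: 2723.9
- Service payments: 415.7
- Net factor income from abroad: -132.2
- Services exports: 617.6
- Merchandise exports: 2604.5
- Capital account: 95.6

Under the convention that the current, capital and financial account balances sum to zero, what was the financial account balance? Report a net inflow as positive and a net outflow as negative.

Goods balance = 2604.5 - 2723.9 = -119.4
Services balance = 617.6 - 415.7 = 201.9
Trade balance (goods + services) = -119.4 + 201.9 = 82.5
Net primary income = -132.2
Net secondary income = -141.2
Current account = 82.5 + (-132.2) + (-141.2) = -190.9
Financial account = -(-190.9 + 95.6) = 95.3

95.3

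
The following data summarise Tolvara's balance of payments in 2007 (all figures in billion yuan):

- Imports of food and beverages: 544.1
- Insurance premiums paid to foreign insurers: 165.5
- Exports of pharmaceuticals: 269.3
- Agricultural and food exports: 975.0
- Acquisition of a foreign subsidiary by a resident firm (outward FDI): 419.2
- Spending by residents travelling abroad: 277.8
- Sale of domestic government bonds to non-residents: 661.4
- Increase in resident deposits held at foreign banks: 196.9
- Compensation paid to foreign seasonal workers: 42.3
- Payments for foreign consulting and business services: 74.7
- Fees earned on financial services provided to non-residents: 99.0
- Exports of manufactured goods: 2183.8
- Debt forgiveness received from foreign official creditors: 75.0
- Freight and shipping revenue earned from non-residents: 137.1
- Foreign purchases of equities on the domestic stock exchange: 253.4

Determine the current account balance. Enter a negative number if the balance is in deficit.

2559.8

Goods: 269.3 + 975.0 - 544.1 + 2183.8 = 2884.0
Services: -74.7 - 277.8 - 165.5 + 137.1 + 99.0 = -281.9
Primary income: -42.3
Current account = 2884.0 + (-281.9) + (-42.3) = 2559.8
(Excluded from the current account — financial account: acquisition of a foreign subsidiary by a resident firm (outward FDI) 419.2, sale of domestic government bonds to non-residents 661.4, increase in resident deposits held at foreign banks 196.9, foreign purchases of equities on the domestic stock exchange 253.4; capital account: debt forgiveness received from foreign official creditors 75.0.)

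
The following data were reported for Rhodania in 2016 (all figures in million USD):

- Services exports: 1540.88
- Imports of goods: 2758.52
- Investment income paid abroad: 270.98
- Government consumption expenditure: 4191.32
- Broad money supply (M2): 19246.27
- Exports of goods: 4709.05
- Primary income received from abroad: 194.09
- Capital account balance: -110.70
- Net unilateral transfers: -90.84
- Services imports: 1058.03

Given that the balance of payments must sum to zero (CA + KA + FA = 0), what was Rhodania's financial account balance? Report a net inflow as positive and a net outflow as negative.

-2154.95

Goods balance = 4709.05 - 2758.52 = 1950.53
Services balance = 1540.88 - 1058.03 = 482.85
Trade balance (goods + services) = 1950.53 + 482.85 = 2433.38
Net primary income = 194.09 - 270.98 = -76.89
Net secondary income = -90.84
Current account = 2433.38 + (-76.89) + (-90.84) = 2265.65
Financial account = -(2265.65 + (-110.70)) = -2154.95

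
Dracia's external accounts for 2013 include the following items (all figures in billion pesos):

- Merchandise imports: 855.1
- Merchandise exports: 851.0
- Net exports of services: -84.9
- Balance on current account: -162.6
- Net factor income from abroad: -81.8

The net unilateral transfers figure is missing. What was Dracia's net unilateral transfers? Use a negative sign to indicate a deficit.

8.2

Current account = goods balance + services balance + net primary income + net secondary income
Sum of the known components = -170.8
Net unilateral transfers = CA - (known components) = -162.6 - (-170.8) = 8.2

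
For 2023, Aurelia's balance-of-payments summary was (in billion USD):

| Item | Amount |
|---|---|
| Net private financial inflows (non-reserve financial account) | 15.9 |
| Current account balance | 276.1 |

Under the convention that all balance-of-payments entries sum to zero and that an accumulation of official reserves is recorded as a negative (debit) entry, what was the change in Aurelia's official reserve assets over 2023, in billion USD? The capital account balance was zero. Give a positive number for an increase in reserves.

Official reserve transactions balance = -(276.1 + 15.9) = -292.0
An accumulation of reserves is recorded as a debit (negative entry), so the change in the stock of reserves is the negative of that balance.
Change in official reserves = -(-292.0) = 292.0

292.0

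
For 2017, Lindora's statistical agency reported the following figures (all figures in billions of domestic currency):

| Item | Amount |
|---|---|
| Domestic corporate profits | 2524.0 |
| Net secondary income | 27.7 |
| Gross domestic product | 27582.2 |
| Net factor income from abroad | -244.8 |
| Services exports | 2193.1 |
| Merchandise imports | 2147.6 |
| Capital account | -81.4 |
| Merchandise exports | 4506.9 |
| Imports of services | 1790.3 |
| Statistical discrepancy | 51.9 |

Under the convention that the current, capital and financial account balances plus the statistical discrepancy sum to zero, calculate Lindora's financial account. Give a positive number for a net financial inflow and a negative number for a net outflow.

Goods balance = 4506.9 - 2147.6 = 2359.3
Services balance = 2193.1 - 1790.3 = 402.8
Trade balance (goods + services) = 2359.3 + 402.8 = 2762.1
Net primary income = -244.8
Net secondary income = 27.7
Current account = 2762.1 + (-244.8) + 27.7 = 2545.0
Financial account = -(2545.0 + (-81.4) + 51.9) = -2515.5

-2515.5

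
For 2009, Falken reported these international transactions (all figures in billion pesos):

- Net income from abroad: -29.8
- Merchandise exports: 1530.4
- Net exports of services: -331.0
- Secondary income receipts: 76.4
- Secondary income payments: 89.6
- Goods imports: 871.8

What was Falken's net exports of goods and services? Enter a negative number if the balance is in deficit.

327.6

Goods balance = 1530.4 - 871.8 = 658.6
Services balance = -331.0
Trade balance (goods + services) = 658.6 + (-331.0) = 327.6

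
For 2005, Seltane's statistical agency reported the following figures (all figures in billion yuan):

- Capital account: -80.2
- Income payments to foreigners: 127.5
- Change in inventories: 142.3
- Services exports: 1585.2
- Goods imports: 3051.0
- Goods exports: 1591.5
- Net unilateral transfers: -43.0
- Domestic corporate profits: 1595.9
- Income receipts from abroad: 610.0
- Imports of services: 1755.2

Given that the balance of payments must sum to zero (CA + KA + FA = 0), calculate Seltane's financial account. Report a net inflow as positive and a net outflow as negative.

Goods balance = 1591.5 - 3051.0 = -1459.5
Services balance = 1585.2 - 1755.2 = -170.0
Trade balance (goods + services) = -1459.5 + (-170.0) = -1629.5
Net primary income = 610.0 - 127.5 = 482.5
Net secondary income = -43.0
Current account = -1629.5 + 482.5 + (-43.0) = -1190.0
Financial account = -(-1190.0 + (-80.2)) = 1270.2

1270.2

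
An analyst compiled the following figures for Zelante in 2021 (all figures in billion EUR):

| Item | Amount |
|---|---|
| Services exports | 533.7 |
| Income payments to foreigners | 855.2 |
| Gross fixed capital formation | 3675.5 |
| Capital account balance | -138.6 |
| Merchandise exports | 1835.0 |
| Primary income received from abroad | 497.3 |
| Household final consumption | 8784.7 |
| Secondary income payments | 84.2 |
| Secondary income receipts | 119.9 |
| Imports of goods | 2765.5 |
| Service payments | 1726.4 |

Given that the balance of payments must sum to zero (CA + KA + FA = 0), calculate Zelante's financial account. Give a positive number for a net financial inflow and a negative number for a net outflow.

Goods balance = 1835.0 - 2765.5 = -930.5
Services balance = 533.7 - 1726.4 = -1192.7
Trade balance (goods + services) = -930.5 + (-1192.7) = -2123.2
Net primary income = 497.3 - 855.2 = -357.9
Net secondary income = 119.9 - 84.2 = 35.7
Current account = -2123.2 + (-357.9) + 35.7 = -2445.4
Financial account = -(-2445.4 + (-138.6)) = 2584.0

2584.0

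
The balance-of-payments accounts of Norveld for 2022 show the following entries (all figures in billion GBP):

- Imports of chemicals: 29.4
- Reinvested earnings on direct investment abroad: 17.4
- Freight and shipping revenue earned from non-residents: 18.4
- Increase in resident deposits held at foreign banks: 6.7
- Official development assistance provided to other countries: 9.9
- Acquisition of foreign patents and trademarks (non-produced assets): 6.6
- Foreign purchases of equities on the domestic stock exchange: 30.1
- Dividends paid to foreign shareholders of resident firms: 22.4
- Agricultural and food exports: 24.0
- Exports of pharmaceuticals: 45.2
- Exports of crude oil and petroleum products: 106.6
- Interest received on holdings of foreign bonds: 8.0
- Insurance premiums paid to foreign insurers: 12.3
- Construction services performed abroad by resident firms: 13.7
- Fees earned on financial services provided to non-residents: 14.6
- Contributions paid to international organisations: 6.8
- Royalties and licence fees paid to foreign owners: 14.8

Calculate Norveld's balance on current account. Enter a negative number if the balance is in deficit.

152.3

Goods: 45.2 - 29.4 + 24.0 + 106.6 = 146.4
Services: 13.7 - 12.3 - 14.8 + 18.4 + 14.6 = 19.6
Primary income: -22.4 + 17.4 + 8.0 = 3.0
Secondary income: -9.9 - 6.8 = -16.7
Current account = 146.4 + 19.6 + 3.0 + (-16.7) = 152.3
(Excluded from the current account — financial account: increase in resident deposits held at foreign banks 6.7, foreign purchases of equities on the domestic stock exchange 30.1; capital account: acquisition of foreign patents and trademarks (non-produced assets) 6.6.)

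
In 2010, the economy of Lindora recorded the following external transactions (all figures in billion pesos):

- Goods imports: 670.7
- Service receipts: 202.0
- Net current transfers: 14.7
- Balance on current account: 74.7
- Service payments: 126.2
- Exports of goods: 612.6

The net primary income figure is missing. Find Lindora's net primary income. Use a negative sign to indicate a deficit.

42.3

Current account = goods balance + services balance + net primary income + net secondary income
Sum of the known components = 32.4
Net primary income = CA - (known components) = 74.7 - 32.4 = 42.3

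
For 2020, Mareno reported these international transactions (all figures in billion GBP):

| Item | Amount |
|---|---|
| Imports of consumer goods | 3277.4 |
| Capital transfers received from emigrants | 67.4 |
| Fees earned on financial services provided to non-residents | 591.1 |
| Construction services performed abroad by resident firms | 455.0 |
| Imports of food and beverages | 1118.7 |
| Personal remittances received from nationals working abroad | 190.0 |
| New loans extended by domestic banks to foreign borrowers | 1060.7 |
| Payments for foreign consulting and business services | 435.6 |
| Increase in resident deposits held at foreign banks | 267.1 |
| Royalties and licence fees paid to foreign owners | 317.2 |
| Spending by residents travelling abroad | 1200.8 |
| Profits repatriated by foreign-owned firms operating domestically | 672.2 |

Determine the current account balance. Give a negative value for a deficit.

Goods: -3277.4 - 1118.7 = -4396.1
Services: -1200.8 - 317.2 + 455.0 + 591.1 - 435.6 = -907.5
Primary income: -672.2
Secondary income: 190.0
Current account = (-4396.1) + (-907.5) + (-672.2) + 190.0 = -5785.8
(Excluded from the current account — capital account: capital transfers received from emigrants 67.4; financial account: new loans extended by domestic banks to foreign borrowers 1060.7, increase in resident deposits held at foreign banks 267.1.)

-5785.8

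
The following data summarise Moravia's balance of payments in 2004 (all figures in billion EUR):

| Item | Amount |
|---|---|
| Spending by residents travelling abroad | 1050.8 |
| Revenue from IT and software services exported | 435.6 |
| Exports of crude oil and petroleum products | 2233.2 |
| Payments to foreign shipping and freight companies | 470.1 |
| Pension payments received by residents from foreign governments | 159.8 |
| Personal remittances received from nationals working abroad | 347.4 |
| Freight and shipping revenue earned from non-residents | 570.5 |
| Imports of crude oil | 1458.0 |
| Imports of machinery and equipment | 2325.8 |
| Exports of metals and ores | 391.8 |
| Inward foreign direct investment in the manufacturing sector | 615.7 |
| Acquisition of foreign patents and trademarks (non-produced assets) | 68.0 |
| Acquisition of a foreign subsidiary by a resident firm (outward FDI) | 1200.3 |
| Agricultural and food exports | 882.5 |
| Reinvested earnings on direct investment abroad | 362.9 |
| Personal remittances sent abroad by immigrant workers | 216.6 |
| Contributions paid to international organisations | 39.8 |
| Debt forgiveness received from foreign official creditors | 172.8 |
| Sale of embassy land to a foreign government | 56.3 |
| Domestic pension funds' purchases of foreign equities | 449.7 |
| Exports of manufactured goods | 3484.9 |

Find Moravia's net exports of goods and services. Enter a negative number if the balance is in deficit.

Goods: -1458.0 + 391.8 - 2325.8 + 2233.2 + 3484.9 + 882.5 = 3208.6
Services: 570.5 + 435.6 - 1050.8 - 470.1 = -514.8
Trade balance = 3208.6 + (-514.8) = 2693.8
(Excluded from the trade balance — secondary income: pension payments received by residents from foreign governments 159.8, personal remittances received from nationals working abroad 347.4, personal remittances sent abroad by immigrant workers 216.6, contributions paid to international organisations 39.8; financial account: inward foreign direct investment in the manufacturing sector 615.7, acquisition of a foreign subsidiary by a resident firm (outward FDI) 1200.3, domestic pension funds' purchases of foreign equities 449.7; capital account: acquisition of foreign patents and trademarks (non-produced assets) 68.0, debt forgiveness received from foreign official creditors 172.8, sale of embassy land to a foreign government 56.3; primary income: reinvested earnings on direct investment abroad 362.9.)

2693.8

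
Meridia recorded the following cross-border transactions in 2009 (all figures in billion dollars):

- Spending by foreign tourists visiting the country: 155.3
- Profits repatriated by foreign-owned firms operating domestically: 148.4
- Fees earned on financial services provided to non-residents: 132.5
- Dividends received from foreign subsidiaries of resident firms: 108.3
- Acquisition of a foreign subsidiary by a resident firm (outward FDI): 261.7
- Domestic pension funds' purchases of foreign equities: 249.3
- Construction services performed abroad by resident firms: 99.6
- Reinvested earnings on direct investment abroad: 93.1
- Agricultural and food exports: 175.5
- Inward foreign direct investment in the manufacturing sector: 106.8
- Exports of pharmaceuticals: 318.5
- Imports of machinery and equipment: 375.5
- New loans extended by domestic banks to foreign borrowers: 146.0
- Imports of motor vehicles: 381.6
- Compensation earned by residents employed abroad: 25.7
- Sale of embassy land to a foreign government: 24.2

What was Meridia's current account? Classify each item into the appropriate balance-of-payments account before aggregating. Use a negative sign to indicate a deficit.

Goods: 318.5 + 175.5 - 375.5 - 381.6 = -263.1
Services: 155.3 + 99.6 + 132.5 = 387.4
Primary income: -148.4 + 108.3 + 93.1 + 25.7 = 78.7
Current account = (-263.1) + 387.4 + 78.7 = 203.0
(Excluded from the current account — financial account: acquisition of a foreign subsidiary by a resident firm (outward FDI) 261.7, domestic pension funds' purchases of foreign equities 249.3, inward foreign direct investment in the manufacturing sector 106.8, new loans extended by domestic banks to foreign borrowers 146.0; capital account: sale of embassy land to a foreign government 24.2.)

203.0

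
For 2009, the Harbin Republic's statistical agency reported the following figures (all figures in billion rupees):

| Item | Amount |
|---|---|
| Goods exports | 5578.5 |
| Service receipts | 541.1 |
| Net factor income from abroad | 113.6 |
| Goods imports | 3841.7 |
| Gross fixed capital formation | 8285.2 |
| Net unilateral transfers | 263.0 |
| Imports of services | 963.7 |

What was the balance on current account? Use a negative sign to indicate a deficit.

1690.8

Goods balance = 5578.5 - 3841.7 = 1736.8
Services balance = 541.1 - 963.7 = -422.6
Trade balance (goods + services) = 1736.8 + (-422.6) = 1314.2
Net primary income = 113.6
Net secondary income = 263.0
Current account = 1314.2 + 113.6 + 263.0 = 1690.8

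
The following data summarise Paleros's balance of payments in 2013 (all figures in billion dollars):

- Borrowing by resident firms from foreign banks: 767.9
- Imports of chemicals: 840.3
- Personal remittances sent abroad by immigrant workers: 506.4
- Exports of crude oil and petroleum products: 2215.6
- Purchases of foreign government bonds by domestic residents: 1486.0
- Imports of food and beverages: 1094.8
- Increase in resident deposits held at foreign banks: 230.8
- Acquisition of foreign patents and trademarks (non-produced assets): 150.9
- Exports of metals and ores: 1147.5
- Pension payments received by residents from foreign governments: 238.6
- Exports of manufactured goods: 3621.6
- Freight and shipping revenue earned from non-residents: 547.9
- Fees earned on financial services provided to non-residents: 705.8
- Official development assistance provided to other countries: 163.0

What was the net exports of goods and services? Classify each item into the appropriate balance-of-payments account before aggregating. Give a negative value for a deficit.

6303.3

Goods: -1094.8 + 2215.6 + 1147.5 + 3621.6 - 840.3 = 5049.6
Services: 705.8 + 547.9 = 1253.7
Trade balance = 5049.6 + 1253.7 = 6303.3
(Excluded from the trade balance — financial account: borrowing by resident firms from foreign banks 767.9, purchases of foreign government bonds by domestic residents 1486.0, increase in resident deposits held at foreign banks 230.8; secondary income: personal remittances sent abroad by immigrant workers 506.4, pension payments received by residents from foreign governments 238.6, official development assistance provided to other countries 163.0; capital account: acquisition of foreign patents and trademarks (non-produced assets) 150.9.)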